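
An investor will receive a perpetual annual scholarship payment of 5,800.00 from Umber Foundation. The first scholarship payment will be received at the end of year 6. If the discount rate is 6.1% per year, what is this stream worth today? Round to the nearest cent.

70716.58

Value at end of year 5: C / r = 5,800.00 / 0.061 = 95,081.9672
Discount to today: PV = 95,081.9672 / (1 + 0.061)^5 = 95,081.9672 / 1.344550 = 70,716.58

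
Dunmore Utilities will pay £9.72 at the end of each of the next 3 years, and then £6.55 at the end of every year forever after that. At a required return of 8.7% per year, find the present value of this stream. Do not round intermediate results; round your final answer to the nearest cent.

£83.35

PV of 3-year annuity: £9.72 × [1 − (1+0.087)^−3] / 0.087 = 24.73633
Perpetuity value at year 3: £6.55 / 0.087 = 75.28736
PV of perpetuity: 75.28736 / (1+0.087)^3 = 58.61833
Total PV = 24.73633 + 58.61833 = 83.35466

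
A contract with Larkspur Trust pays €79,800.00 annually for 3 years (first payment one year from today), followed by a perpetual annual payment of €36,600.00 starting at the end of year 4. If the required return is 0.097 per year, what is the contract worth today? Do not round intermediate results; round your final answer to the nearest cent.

PV of 3-year annuity: €79,800.00 × [1 − (1+0.097)^−3] / 0.097 = 199503.61586
Perpetuity value at year 3: €36,600.00 / 0.097 = 377319.58763
PV of perpetuity: 377319.58763 / (1+0.097)^3 = 285817.92923
Total PV = 199503.61586 + 285817.92923 = 485321.54509

€485321.55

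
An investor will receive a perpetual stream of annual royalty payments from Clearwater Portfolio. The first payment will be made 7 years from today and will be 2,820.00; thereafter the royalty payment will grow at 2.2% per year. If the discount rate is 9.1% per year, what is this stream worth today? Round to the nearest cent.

24235.47

Value at end of year 6: C₁ / (r − g) = 2,820.00 / (0.091 − 0.022) = 40,869.5652
Discount to today: PV = 40,869.5652 / (1 + 0.091)^6 = 40,869.5652 / 1.686353 = 24,235.47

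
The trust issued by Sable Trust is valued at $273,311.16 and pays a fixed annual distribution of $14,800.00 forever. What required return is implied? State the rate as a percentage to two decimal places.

5.42%

P = C/r ⇒ r = C/P = $14,800.00/$273,311.16 = 0.054151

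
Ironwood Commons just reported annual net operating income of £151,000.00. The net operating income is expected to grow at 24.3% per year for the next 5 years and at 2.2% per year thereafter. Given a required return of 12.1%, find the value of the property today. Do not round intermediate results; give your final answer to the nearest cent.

£3653206.48

D_1 = 187693.00000
D_2 = 233302.39900
D_3 = 289994.88196
D_4 = 360463.63827
D_5 = 448056.30237
Terminal value at year 5: TV = D_5×(1+g_2)/(r−g_2) = 457913.54102/0.099 = 4625389.30328
P_0 = D_1/(1+r)^1 + D_2/(1+r)^2 + D_3/(1+r)^3 + D_4/(1+r)^4 + D_5/(1+r)^5 + TV/(1+r)^5
    = 167433.54148 + 185655.56830 + 205860.72381 + 228264.83470 + 253107.21635 + 2612884.59709 = 3653206.48173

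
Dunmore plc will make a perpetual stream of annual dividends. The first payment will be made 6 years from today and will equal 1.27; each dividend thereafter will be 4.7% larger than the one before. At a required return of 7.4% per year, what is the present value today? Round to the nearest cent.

32.92

Value at end of year 5: C₁ / (r − g) = 1.27 / (0.074 − 0.047) = 47.0370
Discount to today: PV = 47.0370 / (1 + 0.074)^5 = 47.0370 / 1.428964 = 32.92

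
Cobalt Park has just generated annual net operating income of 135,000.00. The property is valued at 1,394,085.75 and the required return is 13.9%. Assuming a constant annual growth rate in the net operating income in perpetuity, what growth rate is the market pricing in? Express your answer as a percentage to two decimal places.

P = D₀(1+g)/(r−g) ⇒ P(r−g) = D₀(1+g) ⇒ g(P+D₀) = P·r − D₀
g = (P·r − D₀)/(P + D₀) = (1,394,085.75×0.139 − 135,000.00) / (1,394,085.75 + 135,000.00) = 0.038440

3.84%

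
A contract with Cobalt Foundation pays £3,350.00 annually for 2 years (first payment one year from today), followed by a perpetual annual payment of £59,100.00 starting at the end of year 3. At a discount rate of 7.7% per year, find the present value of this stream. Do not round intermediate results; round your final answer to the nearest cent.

PV of 2-year annuity: £3,350.00 × [1 − (1+0.077)^−2] / 0.077 = 5998.59991
Perpetuity value at year 2: £59,100.00 / 0.077 = 767532.46753
PV of perpetuity: 767532.46753 / (1+0.077)^2 = 661706.42128
Total PV = 5998.59991 + 661706.42128 = 667705.02120

£667705.02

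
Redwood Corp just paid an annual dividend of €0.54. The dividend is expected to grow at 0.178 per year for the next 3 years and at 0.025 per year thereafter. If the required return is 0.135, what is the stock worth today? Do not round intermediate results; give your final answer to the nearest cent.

€7.37

D_1 = 0.63612
D_2 = 0.74935
D_3 = 0.88273
Terminal value at year 3: TV = D_3×(1+g_2)/(r−g_2) = 0.90480/0.11 = 8.22547
P_0 = D_1/(1+r)^1 + D_2/(1+r)^2 + D_3/(1+r)^3 + TV/(1+r)^3
    = 0.56046 + 0.58169 + 0.60373 + 5.62566 = 7.37154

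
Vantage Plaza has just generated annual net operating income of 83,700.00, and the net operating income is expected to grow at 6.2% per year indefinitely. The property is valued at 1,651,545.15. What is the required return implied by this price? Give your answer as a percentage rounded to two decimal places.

11.58%

D₁ = 83,700.00 × 1.062 = 88,889.4000
P = D₁/(r − g) ⇒ r = D₁/P + g = 88,889.4000/1,651,545.15 + 0.062 = 0.053822 + 0.062 = 0.115822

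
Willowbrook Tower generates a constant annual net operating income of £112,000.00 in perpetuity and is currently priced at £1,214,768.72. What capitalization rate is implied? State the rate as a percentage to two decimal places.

9.22%

P = C/r ⇒ r = C/P = £112,000.00/£1,214,768.72 = 0.092199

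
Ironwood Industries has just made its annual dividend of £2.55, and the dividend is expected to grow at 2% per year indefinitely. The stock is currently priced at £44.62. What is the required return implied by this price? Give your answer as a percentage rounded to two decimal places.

7.83%

D₁ = £2.55 × 1.02 = £2.6010
P = D₁/(r − g) ⇒ r = D₁/P + g = £2.6010/£44.62 + 0.02 = 0.058292 + 0.02 = 0.078292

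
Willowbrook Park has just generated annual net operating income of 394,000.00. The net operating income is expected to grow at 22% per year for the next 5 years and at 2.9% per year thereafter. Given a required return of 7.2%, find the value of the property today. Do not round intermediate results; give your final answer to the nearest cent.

20952388.62

D_1 = 480680.00000
D_2 = 586429.60000
D_3 = 715444.11200
D_4 = 872841.81664
D_5 = 1064867.01630
Terminal value at year 5: TV = D_5×(1+g_2)/(r−g_2) = 1095748.15977/0.043 = 25482515.34357
P_0 = D_1/(1+r)^1 + D_2/(1+r)^2 + D_3/(1+r)^3 + D_4/(1+r)^4 + D_5/(1+r)^5 + TV/(1+r)^5
    = 448395.52239 + 510300.87436 + 580752.86075 + 660931.42734 + 752179.42291 + 17999828.51559 = 20952388.62333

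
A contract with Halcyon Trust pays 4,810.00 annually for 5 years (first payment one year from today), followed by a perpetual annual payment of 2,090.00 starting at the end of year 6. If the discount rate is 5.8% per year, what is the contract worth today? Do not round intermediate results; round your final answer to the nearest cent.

PV of 5-year annuity: 4,810.00 × [1 − (1+0.058)^−5] / 0.058 = 20372.18626
Perpetuity value at year 5: 2,090.00 / 0.058 = 36034.48276
PV of perpetuity: 36034.48276 / (1+0.058)^5 = 27182.53488
Total PV = 20372.18626 + 27182.53488 = 47554.72114

47554.72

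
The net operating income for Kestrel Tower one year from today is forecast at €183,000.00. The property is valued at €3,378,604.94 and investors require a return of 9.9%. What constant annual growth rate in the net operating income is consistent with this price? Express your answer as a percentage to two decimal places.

4.48%

P = D₁/(r−g) ⇒ g = r − D₁/P = 0.099 − €183,000.00/€3,378,604.94 = 0.044836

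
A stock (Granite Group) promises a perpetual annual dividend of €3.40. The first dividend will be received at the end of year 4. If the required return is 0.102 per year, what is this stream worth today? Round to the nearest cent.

€24.91

Value at end of year 3: C / r = €3.40 / 0.102 = €33.3333
Discount to today: PV = €33.3333 / (1 + 0.102)^3 = €33.3333 / 1.338273 = €24.91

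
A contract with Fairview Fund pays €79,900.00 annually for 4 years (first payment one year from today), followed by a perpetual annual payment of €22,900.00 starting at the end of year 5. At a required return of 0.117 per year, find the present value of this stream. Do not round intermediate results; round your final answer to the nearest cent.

€369955.01

PV of 4-year annuity: €79,900.00 × [1 − (1+0.117)^−4] / 0.117 = 244225.58866
Perpetuity value at year 4: €22,900.00 / 0.117 = 195726.49573
PV of perpetuity: 195726.49573 / (1+0.117)^4 = 125729.42463
Total PV = 244225.58866 + 125729.42463 = 369955.01329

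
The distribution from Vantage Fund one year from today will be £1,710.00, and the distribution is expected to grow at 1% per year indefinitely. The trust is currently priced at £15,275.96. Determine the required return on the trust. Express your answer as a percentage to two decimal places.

12.19%

P = D₁/(r − g) ⇒ r = D₁/P + g = £1,710.0000/£15,275.96 + 0.01 = 0.111941 + 0.01 = 0.121941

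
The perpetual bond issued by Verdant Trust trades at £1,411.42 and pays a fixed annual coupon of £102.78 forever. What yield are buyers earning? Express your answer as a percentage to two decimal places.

P = C/r ⇒ r = C/P = £102.78/£1,411.42 = 0.072820

7.28%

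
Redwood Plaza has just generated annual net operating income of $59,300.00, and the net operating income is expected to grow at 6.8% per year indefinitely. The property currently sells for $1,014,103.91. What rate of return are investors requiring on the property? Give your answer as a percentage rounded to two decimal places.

13.05%

D₁ = $59,300.00 × 1.068 = $63,332.4000
P = D₁/(r − g) ⇒ r = D₁/P + g = $63,332.4000/$1,014,103.91 + 0.068 = 0.062452 + 0.068 = 0.130452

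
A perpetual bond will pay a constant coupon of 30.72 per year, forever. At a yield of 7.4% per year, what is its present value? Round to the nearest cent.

415.14

Level perpetuity: PV = C / r = 30.72 / 0.074 = 415.14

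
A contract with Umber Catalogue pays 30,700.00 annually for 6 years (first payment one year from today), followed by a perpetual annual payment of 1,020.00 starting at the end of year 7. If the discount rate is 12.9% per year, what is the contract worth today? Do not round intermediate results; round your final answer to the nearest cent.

126885.40

PV of 6-year annuity: 30,700.00 × [1 − (1+0.129)^−6] / 0.129 = 123067.30197
Perpetuity value at year 6: 1,020.00 / 0.129 = 7906.97674
PV of perpetuity: 7906.97674 / (1+0.129)^6 = 3818.09570
Total PV = 123067.30197 + 3818.09570 = 126885.39767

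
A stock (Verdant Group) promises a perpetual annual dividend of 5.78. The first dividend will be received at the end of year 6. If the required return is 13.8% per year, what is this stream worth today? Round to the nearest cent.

Value at end of year 5: C / r = 5.78 / 0.138 = 41.8841
Discount to today: PV = 41.8841 / (1 + 0.138)^5 = 41.8841 / 1.908584 = 21.95

21.95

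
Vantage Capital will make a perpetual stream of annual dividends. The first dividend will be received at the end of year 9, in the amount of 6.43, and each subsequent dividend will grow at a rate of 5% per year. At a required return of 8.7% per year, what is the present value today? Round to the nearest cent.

Value at end of year 8: C₁ / (r − g) = 6.43 / (0.087 − 0.05) = 173.7838
Discount to today: PV = 173.7838 / (1 + 0.087)^8 = 173.7838 / 1.949110 = 89.16

89.16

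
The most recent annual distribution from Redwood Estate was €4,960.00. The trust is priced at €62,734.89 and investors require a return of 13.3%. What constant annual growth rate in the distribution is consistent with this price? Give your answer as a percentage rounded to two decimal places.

P = D₀(1+g)/(r−g) ⇒ P(r−g) = D₀(1+g) ⇒ g(P+D₀) = P·r − D₀
g = (P·r − D₀)/(P + D₀) = (€62,734.89×0.133 − €4,960.00) / (€62,734.89 + €4,960.00) = 0.049985

5.00%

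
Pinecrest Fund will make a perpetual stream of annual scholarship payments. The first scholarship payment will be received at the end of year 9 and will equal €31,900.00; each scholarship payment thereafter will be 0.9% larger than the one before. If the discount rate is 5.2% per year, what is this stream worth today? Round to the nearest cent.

€494534.17

Value at end of year 8: C₁ / (r − g) = €31,900.00 / (0.052 − 0.009) = €741,860.4651
Discount to today: PV = €741,860.4651 / (1 + 0.052)^8 = €741,860.4651 / 1.500120 = €494,534.17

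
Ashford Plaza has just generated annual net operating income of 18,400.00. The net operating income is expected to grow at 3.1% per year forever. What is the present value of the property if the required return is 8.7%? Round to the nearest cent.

338757.14

D₁ = D₀ × (1 + g) = 18,400.00 × 1.031 = 18,970.4000
Growing perpetuity: P = D₁ / (r − g) = 18,970.4000 / (0.087 − 0.031) = 338,757.14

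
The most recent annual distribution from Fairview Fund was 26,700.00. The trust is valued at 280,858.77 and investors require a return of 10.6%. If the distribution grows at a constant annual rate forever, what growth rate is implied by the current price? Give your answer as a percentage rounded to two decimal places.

P = D₀(1+g)/(r−g) ⇒ P(r−g) = D₀(1+g) ⇒ g(P+D₀) = P·r − D₀
g = (P·r − D₀)/(P + D₀) = (280,858.77×0.106 − 26,700.00) / (280,858.77 + 26,700.00) = 0.009985

1.00%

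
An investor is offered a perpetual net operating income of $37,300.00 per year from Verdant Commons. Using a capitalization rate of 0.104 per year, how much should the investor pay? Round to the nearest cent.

Level perpetuity: PV = C / r = $37,300.00 / 0.104 = $358,653.85

$358653.85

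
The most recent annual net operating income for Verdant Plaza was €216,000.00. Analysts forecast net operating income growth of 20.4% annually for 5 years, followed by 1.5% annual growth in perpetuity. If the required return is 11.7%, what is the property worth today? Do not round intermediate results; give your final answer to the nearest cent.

D_1 = 260064.00000
D_2 = 313117.05600
D_3 = 376992.93542
D_4 = 453899.49425
D_5 = 546494.99108
Terminal value at year 5: TV = D_5×(1+g_2)/(r−g_2) = 554692.41594/0.102 = 5438160.94063
P_0 = D_1/(1+r)^1 + D_2/(1+r)^2 + D_3/(1+r)^3 + D_4/(1+r)^4 + D_5/(1+r)^5 + TV/(1+r)^5
    = 232823.63474 + 250957.61524 + 270504.00067 + 291572.79929 + 314282.58760 + 3127419.86676 = 4487560.50429

€4487560.50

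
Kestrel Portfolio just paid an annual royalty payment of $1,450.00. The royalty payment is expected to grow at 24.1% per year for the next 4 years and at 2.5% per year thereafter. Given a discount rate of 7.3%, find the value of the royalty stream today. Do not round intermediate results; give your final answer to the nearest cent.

D_1 = 1799.45000
D_2 = 2233.11745
D_3 = 2771.29876
D_4 = 3439.18176
Terminal value at year 4: TV = D_4×(1+g_2)/(r−g_2) = 3525.16130/0.048 = 73440.86040
P_0 = D_1/(1+r)^1 + D_2/(1+r)^2 + D_3/(1+r)^3 + D_4/(1+r)^4 + TV/(1+r)^4
    = 1677.02703 + 1939.59976 + 2243.28360 + 2594.51533 + 55403.71268 = 63858.13839

$63858.14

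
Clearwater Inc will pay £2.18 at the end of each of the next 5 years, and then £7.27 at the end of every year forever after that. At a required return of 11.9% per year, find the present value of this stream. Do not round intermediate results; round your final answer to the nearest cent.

£42.70

PV of 5-year annuity: £2.18 × [1 − (1+0.119)^−5] / 0.119 = 7.87792
Perpetuity value at year 5: £7.27 / 0.119 = 61.09244
PV of perpetuity: 61.09244 / (1+0.119)^5 = 34.82066
Total PV = 7.87792 + 34.82066 = 42.69858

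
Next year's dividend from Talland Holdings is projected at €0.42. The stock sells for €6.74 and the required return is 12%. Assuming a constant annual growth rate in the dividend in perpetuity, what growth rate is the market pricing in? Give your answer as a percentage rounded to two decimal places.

5.77%

P = D₁/(r−g) ⇒ g = r − D₁/P = 0.12 − €0.42/€6.74 = 0.057685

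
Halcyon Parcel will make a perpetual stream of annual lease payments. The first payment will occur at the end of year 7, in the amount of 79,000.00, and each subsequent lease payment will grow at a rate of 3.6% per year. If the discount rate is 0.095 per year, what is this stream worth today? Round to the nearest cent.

Value at end of year 6: C₁ / (r − g) = 79,000.00 / (0.095 − 0.036) = 1,338,983.0508
Discount to today: PV = 1,338,983.0508 / (1 + 0.095)^6 = 1,338,983.0508 / 1.723791 = 776,766.28

776766.28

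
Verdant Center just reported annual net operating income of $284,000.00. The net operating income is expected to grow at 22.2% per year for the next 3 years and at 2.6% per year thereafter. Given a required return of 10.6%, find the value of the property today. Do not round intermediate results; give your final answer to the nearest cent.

$5956285.68

D_1 = 347048.00000
D_2 = 424092.65600
D_3 = 518241.22563
Terminal value at year 3: TV = D_3×(1+g_2)/(r−g_2) = 531715.49750/0.08 = 6646443.71873
P_0 = D_1/(1+r)^1 + D_2/(1+r)^2 + D_3/(1+r)^3 + TV/(1+r)^3
    = 313786.61844 + 346697.33069 + 383059.79937 + 4912741.92687 = 5956285.67537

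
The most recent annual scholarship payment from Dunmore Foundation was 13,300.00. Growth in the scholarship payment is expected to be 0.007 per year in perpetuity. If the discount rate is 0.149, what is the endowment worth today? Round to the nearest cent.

94317.61

D₁ = D₀ × (1 + g) = 13,300.00 × 1.007 = 13,393.1000
Growing perpetuity: P = D₁ / (r − g) = 13,393.1000 / (0.149 − 0.007) = 94,317.61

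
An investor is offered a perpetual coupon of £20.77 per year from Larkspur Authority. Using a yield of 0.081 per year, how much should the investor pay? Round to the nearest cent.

£256.42

Level perpetuity: PV = C / r = £20.77 / 0.081 = £256.42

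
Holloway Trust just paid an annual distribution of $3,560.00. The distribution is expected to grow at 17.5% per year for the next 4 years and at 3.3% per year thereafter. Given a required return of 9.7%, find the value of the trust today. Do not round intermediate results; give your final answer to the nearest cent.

D_1 = 4183.00000
D_2 = 4915.02500
D_3 = 5775.15438
D_4 = 6785.80639
Terminal value at year 4: TV = D_4×(1+g_2)/(r−g_2) = 7009.73800/0.064 = 109527.15627
P_0 = D_1/(1+r)^1 + D_2/(1+r)^2 + D_3/(1+r)^3 + D_4/(1+r)^4 + TV/(1+r)^4
    = 3813.12671 + 4084.25149 + 4374.65406 + 4685.70512 + 75630.20919 = 92587.94656

$92587.95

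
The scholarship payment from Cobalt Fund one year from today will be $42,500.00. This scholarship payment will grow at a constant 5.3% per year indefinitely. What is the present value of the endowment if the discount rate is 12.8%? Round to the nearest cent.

$566666.67

Growing perpetuity: P = D₁ / (r − g) = $42,500.0000 / (0.128 − 0.053) = $566,666.67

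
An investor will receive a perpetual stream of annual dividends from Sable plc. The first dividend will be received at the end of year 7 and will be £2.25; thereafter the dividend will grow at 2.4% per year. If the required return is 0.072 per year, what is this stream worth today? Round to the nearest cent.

£30.89

Value at end of year 6: C₁ / (r − g) = £2.25 / (0.072 − 0.024) = £46.8750
Discount to today: PV = £46.8750 / (1 + 0.072)^6 = £46.8750 / 1.517640 = £30.89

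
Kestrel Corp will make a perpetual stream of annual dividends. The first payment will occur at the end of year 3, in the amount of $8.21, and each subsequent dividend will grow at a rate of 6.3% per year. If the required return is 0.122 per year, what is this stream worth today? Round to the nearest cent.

$110.54

Value at end of year 2: C₁ / (r − g) = $8.21 / (0.122 − 0.063) = $139.1525
Discount to today: PV = $139.1525 / (1 + 0.122)^2 = $139.1525 / 1.258884 = $110.54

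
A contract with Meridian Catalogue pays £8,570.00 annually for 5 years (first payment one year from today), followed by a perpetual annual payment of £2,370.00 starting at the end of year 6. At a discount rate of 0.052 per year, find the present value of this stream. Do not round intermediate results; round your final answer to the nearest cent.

£72271.92

PV of 5-year annuity: £8,570.00 × [1 − (1+0.052)^−5] / 0.052 = 36899.37689
Perpetuity value at year 5: £2,370.00 / 0.052 = 45576.92308
PV of perpetuity: 45576.92308 / (1+0.052)^5 = 35372.54464
Total PV = 36899.37689 + 35372.54464 = 72271.92153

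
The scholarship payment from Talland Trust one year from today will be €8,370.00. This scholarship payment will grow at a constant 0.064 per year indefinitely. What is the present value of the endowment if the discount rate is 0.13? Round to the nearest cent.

€126818.18

Growing perpetuity: P = D₁ / (r − g) = €8,370.0000 / (0.13 − 0.064) = €126,818.18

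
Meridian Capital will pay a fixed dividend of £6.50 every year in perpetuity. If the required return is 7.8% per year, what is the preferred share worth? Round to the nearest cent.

£83.33

Level perpetuity: PV = C / r = £6.50 / 0.078 = £83.33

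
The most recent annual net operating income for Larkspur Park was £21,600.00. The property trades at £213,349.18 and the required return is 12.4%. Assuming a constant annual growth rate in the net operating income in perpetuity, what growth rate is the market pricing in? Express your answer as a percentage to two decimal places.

2.07%

P = D₀(1+g)/(r−g) ⇒ P(r−g) = D₀(1+g) ⇒ g(P+D₀) = P·r − D₀
g = (P·r − D₀)/(P + D₀) = (£213,349.18×0.124 − £21,600.00) / (£213,349.18 + £21,600.00) = 0.020665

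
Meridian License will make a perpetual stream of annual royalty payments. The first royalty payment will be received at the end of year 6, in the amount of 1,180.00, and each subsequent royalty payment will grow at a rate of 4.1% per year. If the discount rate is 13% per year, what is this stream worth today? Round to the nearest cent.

Value at end of year 5: C₁ / (r − g) = 1,180.00 / (0.13 − 0.041) = 13,258.4270
Discount to today: PV = 13,258.4270 / (1 + 0.13)^5 = 13,258.4270 / 1.842435 = 7,196.14

7196.14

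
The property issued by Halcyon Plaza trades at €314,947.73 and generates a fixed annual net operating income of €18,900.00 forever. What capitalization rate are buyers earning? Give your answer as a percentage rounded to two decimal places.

6.00%

P = C/r ⇒ r = C/P = €18,900.00/€314,947.73 = 0.060010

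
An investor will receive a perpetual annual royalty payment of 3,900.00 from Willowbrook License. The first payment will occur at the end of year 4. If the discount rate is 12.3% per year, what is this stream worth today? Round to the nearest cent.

22388.25

Value at end of year 3: C / r = 3,900.00 / 0.123 = 31,707.3171
Discount to today: PV = 31,707.3171 / (1 + 0.123)^3 = 31,707.3171 / 1.416248 = 22,388.25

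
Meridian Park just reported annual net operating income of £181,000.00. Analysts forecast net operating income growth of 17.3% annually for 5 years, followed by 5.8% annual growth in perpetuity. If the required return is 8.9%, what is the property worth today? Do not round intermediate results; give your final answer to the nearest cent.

D_1 = 212313.00000
D_2 = 249043.14900
D_3 = 292127.61378
D_4 = 342665.69096
D_5 = 401946.85550
Terminal value at year 5: TV = D_5×(1+g_2)/(r−g_2) = 425259.77312/0.031 = 13718057.19727
P_0 = D_1/(1+r)^1 + D_2/(1+r)^2 + D_3/(1+r)^3 + D_4/(1+r)^4 + D_5/(1+r)^5 + TV/(1+r)^5
    = 194961.43251 + 209999.77992 + 226198.11005 + 243645.89815 + 262439.52115 + 8956806.88313 = 10094051.62490

£10094051.62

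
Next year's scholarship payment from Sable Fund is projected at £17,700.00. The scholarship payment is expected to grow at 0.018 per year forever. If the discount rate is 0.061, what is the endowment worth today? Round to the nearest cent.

Growing perpetuity: P = D₁ / (r − g) = £17,700.0000 / (0.061 − 0.018) = £411,627.91

£411627.91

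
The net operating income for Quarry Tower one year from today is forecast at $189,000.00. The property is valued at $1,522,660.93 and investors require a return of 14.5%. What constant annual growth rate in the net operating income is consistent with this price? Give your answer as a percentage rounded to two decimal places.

P = D₁/(r−g) ⇒ g = r − D₁/P = 0.145 − $189,000.00/$1,522,660.93 = 0.020875

2.09%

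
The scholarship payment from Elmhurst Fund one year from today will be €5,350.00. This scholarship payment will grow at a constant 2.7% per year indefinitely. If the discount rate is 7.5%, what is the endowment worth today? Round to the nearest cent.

Growing perpetuity: P = D₁ / (r − g) = €5,350.0000 / (0.075 − 0.027) = €111,458.33

€111458.33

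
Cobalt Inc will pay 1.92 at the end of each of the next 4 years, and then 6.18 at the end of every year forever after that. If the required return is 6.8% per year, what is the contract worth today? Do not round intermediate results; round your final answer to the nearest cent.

76.39

PV of 4-year annuity: 1.92 × [1 − (1+0.068)^−4] / 0.068 = 6.53292
Perpetuity value at year 4: 6.18 / 0.068 = 90.88235
PV of perpetuity: 90.88235 / (1+0.068)^4 = 69.85453
Total PV = 6.53292 + 69.85453 = 76.38744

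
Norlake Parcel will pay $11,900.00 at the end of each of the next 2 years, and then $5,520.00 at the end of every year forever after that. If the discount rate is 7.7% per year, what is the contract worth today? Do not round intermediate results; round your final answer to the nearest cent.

$83112.51

PV of 2-year annuity: $11,900.00 × [1 − (1+0.077)^−2] / 0.077 = 21308.45940
Perpetuity value at year 2: $5,520.00 / 0.077 = 71688.31169
PV of perpetuity: 71688.31169 / (1+0.077)^2 = 61804.05153
Total PV = 21308.45940 + 61804.05153 = 83112.51093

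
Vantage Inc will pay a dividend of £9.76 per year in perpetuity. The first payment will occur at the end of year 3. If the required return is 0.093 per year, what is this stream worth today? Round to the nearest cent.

Value at end of year 2: C / r = £9.76 / 0.093 = £104.9462
Discount to today: PV = £104.9462 / (1 + 0.093)^2 = £104.9462 / 1.194649 = £87.85

£87.85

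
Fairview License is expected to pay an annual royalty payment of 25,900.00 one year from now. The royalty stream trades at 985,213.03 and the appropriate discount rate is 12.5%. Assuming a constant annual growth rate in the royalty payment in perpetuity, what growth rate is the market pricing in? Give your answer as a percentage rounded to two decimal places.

9.87%

P = D₁/(r−g) ⇒ g = r − D₁/P = 0.125 − 25,900.00/985,213.03 = 0.098711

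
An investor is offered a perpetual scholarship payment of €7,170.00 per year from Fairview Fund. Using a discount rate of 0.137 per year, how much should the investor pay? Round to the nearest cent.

€52335.77

Level perpetuity: PV = C / r = €7,170.00 / 0.137 = €52,335.77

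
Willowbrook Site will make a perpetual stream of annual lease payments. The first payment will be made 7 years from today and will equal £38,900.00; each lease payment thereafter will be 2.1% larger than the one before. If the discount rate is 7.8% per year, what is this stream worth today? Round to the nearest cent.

Value at end of year 6: C₁ / (r − g) = £38,900.00 / (0.078 − 0.021) = £682,456.1404
Discount to today: PV = £682,456.1404 / (1 + 0.078)^6 = £682,456.1404 / 1.569324 = £434,872.74

£434872.74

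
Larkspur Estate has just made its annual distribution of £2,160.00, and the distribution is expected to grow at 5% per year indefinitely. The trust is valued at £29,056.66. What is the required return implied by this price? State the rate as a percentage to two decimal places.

12.81%

D₁ = £2,160.00 × 1.05 = £2,268.0000
P = D₁/(r − g) ⇒ r = D₁/P + g = £2,268.0000/£29,056.66 + 0.05 = 0.078054 + 0.05 = 0.128054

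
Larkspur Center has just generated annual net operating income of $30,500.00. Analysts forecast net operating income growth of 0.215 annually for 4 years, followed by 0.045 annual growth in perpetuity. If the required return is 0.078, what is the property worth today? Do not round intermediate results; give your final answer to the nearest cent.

D_1 = 37057.50000
D_2 = 45024.86250
D_3 = 54705.20794
D_4 = 66466.82764
Terminal value at year 4: TV = D_4×(1+g_2)/(r−g_2) = 69457.83489/0.033 = 2104782.87540
P_0 = D_1/(1+r)^1 + D_2/(1+r)^2 + D_3/(1+r)^3 + D_4/(1+r)^4 + TV/(1+r)^4
    = 34376.15955 + 38744.92937 + 43668.91390 + 49218.67383 + 1558591.33789 = 1724600.01453

$1724600.01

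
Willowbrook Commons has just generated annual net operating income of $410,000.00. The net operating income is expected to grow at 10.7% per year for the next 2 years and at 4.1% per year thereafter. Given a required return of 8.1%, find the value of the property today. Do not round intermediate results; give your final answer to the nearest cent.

$12039521.05

D_1 = 453870.00000
D_2 = 502434.09000
Terminal value at year 2: TV = D_2×(1+g_2)/(r−g_2) = 523033.88769/0.04 = 13075847.19225
P_0 = D_1/(1+r)^1 + D_2/(1+r)^2 + TV/(1+r)^2
    = 419861.23959 + 429959.65979 + 11189700.14595 = 12039521.04533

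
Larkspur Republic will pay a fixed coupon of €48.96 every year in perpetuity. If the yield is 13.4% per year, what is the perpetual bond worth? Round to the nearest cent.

Level perpetuity: PV = C / r = €48.96 / 0.134 = €365.37

€365.37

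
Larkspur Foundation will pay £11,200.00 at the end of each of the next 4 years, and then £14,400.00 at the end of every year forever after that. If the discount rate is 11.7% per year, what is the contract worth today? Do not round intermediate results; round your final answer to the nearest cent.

£113295.67

PV of 4-year annuity: £11,200.00 × [1 − (1+0.117)^−4] / 0.117 = 34234.37538
Perpetuity value at year 4: £14,400.00 / 0.117 = 123076.92308
PV of perpetuity: 123076.92308 / (1+0.117)^4 = 79061.29759
Total PV = 34234.37538 + 79061.29759 = 113295.67297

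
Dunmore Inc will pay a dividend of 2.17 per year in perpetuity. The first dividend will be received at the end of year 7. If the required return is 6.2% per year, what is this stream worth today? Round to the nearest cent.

24.40

Value at end of year 6: C / r = 2.17 / 0.062 = 35.0000
Discount to today: PV = 35.0000 / (1 + 0.062)^6 = 35.0000 / 1.434654 = 24.40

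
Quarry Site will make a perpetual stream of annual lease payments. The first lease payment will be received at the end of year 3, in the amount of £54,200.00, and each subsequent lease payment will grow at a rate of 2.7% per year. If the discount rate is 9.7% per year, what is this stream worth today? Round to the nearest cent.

£643410.27

Value at end of year 2: C₁ / (r − g) = £54,200.00 / (0.097 − 0.027) = £774,285.7143
Discount to today: PV = £774,285.7143 / (1 + 0.097)^2 = £774,285.7143 / 1.203409 = £643,410.27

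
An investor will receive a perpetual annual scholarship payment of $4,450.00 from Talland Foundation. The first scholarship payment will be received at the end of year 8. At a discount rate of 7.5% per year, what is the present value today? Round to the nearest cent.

$35763.46

Value at end of year 7: C / r = $4,450.00 / 0.075 = $59,333.3333
Discount to today: PV = $59,333.3333 / (1 + 0.075)^7 = $59,333.3333 / 1.659049 = $35,763.46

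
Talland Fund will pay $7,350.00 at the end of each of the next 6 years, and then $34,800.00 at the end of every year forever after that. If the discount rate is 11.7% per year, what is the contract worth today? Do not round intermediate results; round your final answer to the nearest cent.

PV of 6-year annuity: $7,350.00 × [1 − (1+0.117)^−6] / 0.117 = 30477.35361
Perpetuity value at year 6: $34,800.00 / 0.117 = 297435.89744
PV of perpetuity: 297435.89744 / (1+0.117)^6 = 153134.95791
Total PV = 30477.35361 + 153134.95791 = 183612.31152

$183612.31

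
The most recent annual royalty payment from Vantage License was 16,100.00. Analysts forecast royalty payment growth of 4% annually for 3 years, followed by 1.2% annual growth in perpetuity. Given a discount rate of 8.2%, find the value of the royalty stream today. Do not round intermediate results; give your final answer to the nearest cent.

D_1 = 16744.00000
D_2 = 17413.76000
D_3 = 18110.31040
Terminal value at year 3: TV = D_3×(1+g_2)/(r−g_2) = 18327.63412/0.07 = 261823.34464
P_0 = D_1/(1+r)^1 + D_2/(1+r)^2 + D_3/(1+r)^3 + TV/(1+r)^3
    = 15475.04621 + 14874.35126 + 14296.97348 + 206693.38804 = 251339.75899

251339.76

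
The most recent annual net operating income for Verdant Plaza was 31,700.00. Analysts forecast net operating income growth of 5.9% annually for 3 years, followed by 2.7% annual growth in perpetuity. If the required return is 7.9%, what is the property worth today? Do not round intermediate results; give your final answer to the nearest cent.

683520.01

D_1 = 33570.30000
D_2 = 35550.94770
D_3 = 37648.45361
Terminal value at year 3: TV = D_3×(1+g_2)/(r−g_2) = 38664.96186/0.052 = 743556.95888
P_0 = D_1/(1+r)^1 + D_2/(1+r)^2 + D_3/(1+r)^3 + TV/(1+r)^3
    = 31112.41891 + 30535.72903 + 29969.72849 + 591902.13769 = 683520.01411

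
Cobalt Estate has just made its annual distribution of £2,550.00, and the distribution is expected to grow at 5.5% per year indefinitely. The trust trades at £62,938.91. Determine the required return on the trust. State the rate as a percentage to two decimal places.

D₁ = £2,550.00 × 1.055 = £2,690.2500
P = D₁/(r − g) ⇒ r = D₁/P + g = £2,690.2500/£62,938.91 + 0.055 = 0.042744 + 0.055 = 0.097744

9.77%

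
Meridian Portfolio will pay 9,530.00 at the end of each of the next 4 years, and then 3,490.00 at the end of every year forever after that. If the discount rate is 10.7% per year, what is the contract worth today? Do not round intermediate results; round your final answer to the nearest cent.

PV of 4-year annuity: 9,530.00 × [1 − (1+0.107)^−4] / 0.107 = 29756.68851
Perpetuity value at year 4: 3,490.00 / 0.107 = 32616.82243
PV of perpetuity: 32616.82243 / (1+0.107)^4 = 21719.56714
Total PV = 29756.68851 + 21719.56714 = 51476.25565

51476.26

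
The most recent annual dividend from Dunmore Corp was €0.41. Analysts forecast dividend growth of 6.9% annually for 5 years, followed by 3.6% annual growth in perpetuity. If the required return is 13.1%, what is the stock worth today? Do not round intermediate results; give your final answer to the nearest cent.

€5.11

D_1 = 0.43829
D_2 = 0.46853
D_3 = 0.50086
D_4 = 0.53542
D_5 = 0.57236
Terminal value at year 5: TV = D_5×(1+g_2)/(r−g_2) = 0.59297/0.095 = 6.24178
P_0 = D_1/(1+r)^1 + D_2/(1+r)^2 + D_3/(1+r)^3 + D_4/(1+r)^4 + D_5/(1+r)^5 + TV/(1+r)^5
    = 0.38752 + 0.36628 + 0.34620 + 0.32722 + 0.30929 + 3.37284 = 5.10935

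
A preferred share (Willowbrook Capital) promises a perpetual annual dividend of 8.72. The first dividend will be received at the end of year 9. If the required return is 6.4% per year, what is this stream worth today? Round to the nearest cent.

82.95

Value at end of year 8: C / r = 8.72 / 0.064 = 136.2500
Discount to today: PV = 136.2500 / (1 + 0.064)^8 = 136.2500 / 1.642605 = 82.95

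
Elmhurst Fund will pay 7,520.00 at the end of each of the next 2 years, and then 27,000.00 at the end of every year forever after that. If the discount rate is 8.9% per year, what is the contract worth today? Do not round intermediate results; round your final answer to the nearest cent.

PV of 2-year annuity: 7,520.00 × [1 − (1+0.089)^−2] / 0.089 = 13246.48101
Perpetuity value at year 2: 27,000.00 / 0.089 = 303370.78652
PV of perpetuity: 303370.78652 / (1+0.089)^2 = 255810.28291
Total PV = 13246.48101 + 255810.28291 = 269056.76391

269056.76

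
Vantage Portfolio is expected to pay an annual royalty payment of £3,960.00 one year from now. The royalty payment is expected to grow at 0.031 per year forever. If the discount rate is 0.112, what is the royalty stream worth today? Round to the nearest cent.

£48888.89

Growing perpetuity: P = D₁ / (r − g) = £3,960.0000 / (0.112 − 0.031) = £48,888.89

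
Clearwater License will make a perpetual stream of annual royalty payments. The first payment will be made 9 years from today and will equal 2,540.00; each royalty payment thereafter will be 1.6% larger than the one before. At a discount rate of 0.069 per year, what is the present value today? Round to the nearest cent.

28101.93

Value at end of year 8: C₁ / (r − g) = 2,540.00 / (0.069 − 0.016) = 47,924.5283
Discount to today: PV = 47,924.5283 / (1 + 0.069)^8 = 47,924.5283 / 1.705382 = 28,101.93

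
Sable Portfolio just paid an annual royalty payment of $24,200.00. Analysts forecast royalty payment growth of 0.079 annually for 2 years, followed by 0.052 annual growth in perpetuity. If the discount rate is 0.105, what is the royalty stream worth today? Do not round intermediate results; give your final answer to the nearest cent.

$504713.70

D_1 = 26111.80000
D_2 = 28174.63220
Terminal value at year 2: TV = D_2×(1+g_2)/(r−g_2) = 29639.71307/0.053 = 559239.86933
P_0 = D_1/(1+r)^1 + D_2/(1+r)^2 + TV/(1+r)^2
    = 23630.58824 + 23074.57439 + 458008.53326 = 504713.69589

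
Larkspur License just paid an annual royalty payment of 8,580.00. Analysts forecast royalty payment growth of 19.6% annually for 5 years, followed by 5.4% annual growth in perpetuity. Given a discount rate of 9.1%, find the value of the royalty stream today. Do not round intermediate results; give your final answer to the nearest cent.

D_1 = 10261.68000
D_2 = 12272.96928
D_3 = 14678.47126
D_4 = 17555.45163
D_5 = 20996.32014
Terminal value at year 5: TV = D_5×(1+g_2)/(r−g_2) = 22130.12143/0.037 = 598111.39005
P_0 = D_1/(1+r)^1 + D_2/(1+r)^2 + D_3/(1+r)^3 + D_4/(1+r)^4 + D_5/(1+r)^5 + TV/(1+r)^5
    = 9405.75619 + 10310.98478 + 11303.33437 + 12391.18965 + 13583.74228 + 386953.09083 = 443948.09810

443948.10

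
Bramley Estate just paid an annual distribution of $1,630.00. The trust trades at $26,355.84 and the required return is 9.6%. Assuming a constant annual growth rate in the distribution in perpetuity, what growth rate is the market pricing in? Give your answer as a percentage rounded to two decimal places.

3.22%

P = D₀(1+g)/(r−g) ⇒ P(r−g) = D₀(1+g) ⇒ g(P+D₀) = P·r − D₀
g = (P·r − D₀)/(P + D₀) = ($26,355.84×0.096 − $1,630.00) / ($26,355.84 + $1,630.00) = 0.032165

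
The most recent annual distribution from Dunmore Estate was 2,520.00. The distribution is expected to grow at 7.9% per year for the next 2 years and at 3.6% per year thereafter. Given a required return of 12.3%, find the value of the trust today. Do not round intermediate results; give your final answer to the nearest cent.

D_1 = 2719.08000
D_2 = 2933.88732
Terminal value at year 2: TV = D_2×(1+g_2)/(r−g_2) = 3039.50726/0.087 = 34936.86510
P_0 = D_1/(1+r)^1 + D_2/(1+r)^2 + TV/(1+r)^2
    = 2421.26447 + 2326.39747 + 27702.84808 = 32450.51003

32450.51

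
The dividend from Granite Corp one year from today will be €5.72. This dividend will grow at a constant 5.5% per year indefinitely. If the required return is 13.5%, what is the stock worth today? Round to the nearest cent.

€71.50

Growing perpetuity: P = D₁ / (r − g) = €5.7200 / (0.135 − 0.055) = €71.50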